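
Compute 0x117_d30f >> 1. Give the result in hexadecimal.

0x8be987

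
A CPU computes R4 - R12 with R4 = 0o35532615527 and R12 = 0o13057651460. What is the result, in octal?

0o22452744047

Subtract column by column in base 8:
  7-0 → 7
  2-6 → 4 (borrow)
  5-4-1 → 0
  5-1 → 4
  1-5 → 4 (borrow)
  6-6-1 → 7 (borrow)
  2-7-1 → 2 (borrow)
  3-5-1 → 5 (borrow)
  5-0-1 → 4
  5-3 → 2
  3-1 → 2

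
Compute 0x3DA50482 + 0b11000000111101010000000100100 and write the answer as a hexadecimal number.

0x55C3A4A6

0b11000000111101010000000100100 = 0x181EA024 in hexadecimal.
Add column by column in base 16, right to left:
  2+4 = 6
  8+2 = A
  4+0 = 4
  0+A = A
  5+E = 3 carry 1
  A+1+1 = C
  D+8 = 5 carry 1
  3+1+1 = 5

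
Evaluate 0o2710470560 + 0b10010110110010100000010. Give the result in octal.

0o2733353162

0b10010110110010100000010 = 0o22662402 in octal.
Add column by column in base 8, right to left:
  0+2 = 2
  6+0 = 6
  5+4 = 1 carry 1
  0+2+1 = 3
  7+6 = 5 carry 1
  4+6+1 = 3 carry 1
  0+2+1 = 3
  1+2 = 3
  7+0 = 7
  2+0 = 2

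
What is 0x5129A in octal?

0o1211232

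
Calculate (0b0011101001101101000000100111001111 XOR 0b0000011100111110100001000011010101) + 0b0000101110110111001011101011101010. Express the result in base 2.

0b100100100001010101101010000000100

First 0b0011101001101101000000100111001111 XOR 0b0000011100111110100001000011010101 = 0b0011110101010011100001100100011010.
Add column by column in base 2, right to left:
  0+0 = 0
  1+1 = 0 carry 1
  0+0+1 = 1
  1+1 = 0 carry 1
  1+0+1 = 0 carry 1
  0+1+1 = 0 carry 1
  0+1+1 = 0 carry 1
  0+1+1 = 0 carry 1
  1+0+1 = 0 carry 1
  0+1+1 = 0 carry 1
  0+0+1 = 1
  1+1 = 0 carry 1
  1+1+1 = 1 carry 1
  0+1+1 = 0 carry 1
  0+0+1 = 1
  0+1 = 1
  0+0 = 0
  1+0 = 1
  1+1 = 0 carry 1
  1+1+1 = 1 carry 1
  0+1+1 = 0 carry 1
  0+0+1 = 1
  1+1 = 0 carry 1
  0+1+1 = 0 carry 1
  1+0+1 = 0 carry 1
  0+1+1 = 0 carry 1
  1+1+1 = 1 carry 1
  0+1+1 = 0 carry 1
  1+0+1 = 0 carry 1
  1+1+1 = 1 carry 1
  1+0+1 = 0 carry 1
  1+0+1 = 0 carry 1
  final carry 1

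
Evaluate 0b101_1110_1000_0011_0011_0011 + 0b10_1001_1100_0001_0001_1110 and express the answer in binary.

0b100010000100010001010001

Add column by column in base 2, right to left:
  1+0 = 1
  1+1 = 0 carry 1
  0+1+1 = 0 carry 1
  0+1+1 = 0 carry 1
  1+1+1 = 1 carry 1
  1+0+1 = 0 carry 1
  0+0+1 = 1
  0+0 = 0
  1+1 = 0 carry 1
  1+0+1 = 0 carry 1
  0+0+1 = 1
  0+0 = 0
  0+0 = 0
  0+0 = 0
  0+1 = 1
  1+1 = 0 carry 1
  0+1+1 = 0 carry 1
  1+0+1 = 0 carry 1
  1+0+1 = 0 carry 1
  1+1+1 = 1 carry 1
  1+0+1 = 0 carry 1
  0+1+1 = 0 carry 1
  1+0+1 = 0 carry 1
  final carry 1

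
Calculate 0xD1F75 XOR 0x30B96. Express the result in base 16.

0xE14E3

XOR each hex digit independently (no carries):
  D^3=E, 1^0=1, F^B=4, 7^9=E, 5^6=3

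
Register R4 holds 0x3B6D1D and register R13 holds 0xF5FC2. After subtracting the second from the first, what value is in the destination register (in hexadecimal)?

0x2C0D5B

Subtract column by column in base 16:
  D-2 → B
  1-C → 5 (borrow)
  D-F-1 → D (borrow)
  6-5-1 → 0
  B-F → C (borrow)
  3-0-1 → 2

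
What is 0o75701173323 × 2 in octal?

0o173602366646

Multiply each base-8 digit by 2, carrying:
  3×2 = 6 → write 6
  2×2 = 4 → write 4
  3×2 = 6 → write 6
  3×2 = 6 → write 6
  7×2 = 14 → write 6 carry 1
  1×2+1 = 3 → write 3
  1×2 = 2 → write 2
  0×2 = 0 → write 0
  7×2 = 14 → write 6 carry 1
  5×2+1 = 11 → write 3 carry 1
  7×2+1 = 15 → write 7 carry 1
  remaining carry: 1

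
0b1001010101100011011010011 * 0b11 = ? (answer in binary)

0b11100000000101010001111001

Multiply each base-2 digit by 3, carrying:
  1×3 = 3 → write 1 carry 1
  1×3+1 = 4 → write 0 carry 2
  0×3+2 = 2 → write 0 carry 1
  0×3+1 = 1 → write 1
  1×3 = 3 → write 1 carry 1
  0×3+1 = 1 → write 1
  1×3 = 3 → write 1 carry 1
  1×3+1 = 4 → write 0 carry 2
  0×3+2 = 2 → write 0 carry 1
  1×3+1 = 4 → write 0 carry 2
  1×3+2 = 5 → write 1 carry 2
  0×3+2 = 2 → write 0 carry 1
  0×3+1 = 1 → write 1
  0×3 = 0 → write 0
  1×3 = 3 → write 1 carry 1
  1×3+1 = 4 → write 0 carry 2
  0×3+2 = 2 → write 0 carry 1
  1×3+1 = 4 → write 0 carry 2
  0×3+2 = 2 → write 0 carry 1
  1×3+1 = 4 → write 0 carry 2
  0×3+2 = 2 → write 0 carry 1
  1×3+1 = 4 → write 0 carry 2
  0×3+2 = 2 → write 0 carry 1
  0×3+1 = 1 → write 1
  1×3 = 3 → write 1 carry 1
  remaining carry: 1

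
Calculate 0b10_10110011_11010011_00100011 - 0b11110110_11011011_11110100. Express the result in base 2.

Subtract column by column in base 2:
  1-0 → 1
  1-0 → 1
  0-1 → 1 (borrow)
  0-0-1 → 1 (borrow)
  0-1-1 → 0 (borrow)
  1-1-1 → 1 (borrow)
  0-1-1 → 0 (borrow)
  0-1-1 → 0 (borrow)
  1-1-1 → 1 (borrow)
  1-1-1 → 1 (borrow)
  0-0-1 → 1 (borrow)
  0-1-1 → 0 (borrow)
  1-1-1 → 1 (borrow)
  0-0-1 → 1 (borrow)
  1-1-1 → 1 (borrow)
  1-1-1 → 1 (borrow)
  1-0-1 → 0
  1-1 → 0
  0-1 → 1 (borrow)
  0-0-1 → 1 (borrow)
  1-1-1 → 1 (borrow)
  1-1-1 → 1 (borrow)
  0-1-1 → 0 (borrow)
  1-1-1 → 1 (borrow)
  0-0-1 → 1 (borrow)
  1-0-1 → 0

0b1101111001111011100101111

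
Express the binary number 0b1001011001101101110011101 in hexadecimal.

Group the bits into nibbles: 0001 0010 1100 1101 1011 1001 1101 → 12CDB9D.

0x12CDB9D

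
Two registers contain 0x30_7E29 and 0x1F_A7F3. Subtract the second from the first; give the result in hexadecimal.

0x10D636

Subtract column by column in base 16:
  9-3 → 6
  2-F → 3 (borrow)
  E-7-1 → 6
  7-A → D (borrow)
  0-F-1 → 0 (borrow)
  3-1-1 → 1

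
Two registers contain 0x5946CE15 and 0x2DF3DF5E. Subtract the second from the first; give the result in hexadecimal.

0x2B52EEB7

Subtract column by column in base 16:
  5-E → 7 (borrow)
  1-5-1 → B (borrow)
  E-F-1 → E (borrow)
  C-D-1 → E (borrow)
  6-3-1 → 2
  4-F → 5 (borrow)
  9-D-1 → B (borrow)
  5-2-1 → 2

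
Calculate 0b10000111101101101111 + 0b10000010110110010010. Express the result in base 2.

Add column by column in base 2, right to left:
  1+0 = 1
  1+1 = 0 carry 1
  1+0+1 = 0 carry 1
  1+0+1 = 0 carry 1
  0+1+1 = 0 carry 1
  1+0+1 = 0 carry 1
  1+0+1 = 0 carry 1
  0+1+1 = 0 carry 1
  1+1+1 = 1 carry 1
  1+0+1 = 0 carry 1
  0+1+1 = 0 carry 1
  1+1+1 = 1 carry 1
  1+0+1 = 0 carry 1
  1+1+1 = 1 carry 1
  1+0+1 = 0 carry 1
  0+0+1 = 1
  0+0 = 0
  0+0 = 0
  0+0 = 0
  1+1 = 0 carry 1
  final carry 1

0b100001010100100000001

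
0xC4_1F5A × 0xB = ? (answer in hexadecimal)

Multiply each base-16 digit by 11, carrying:
  A×11 = 110 → write E carry 6
  5×11+6 = 61 → write D carry 3
  F×11+3 = 168 → write 8 carry 10
  1×11+10 = 21 → write 5 carry 1
  4×11+1 = 45 → write D carry 2
  C×11+2 = 134 → write 6 carry 8
  remaining carry: 8

0x86D58DE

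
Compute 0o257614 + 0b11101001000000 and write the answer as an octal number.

0b11101001000000 = 0o35100 in octal.
Add column by column in base 8, right to left:
  4+0 = 4
  1+0 = 1
  6+1 = 7
  7+5 = 4 carry 1
  5+3+1 = 1 carry 1
  2+0+1 = 3

0o314714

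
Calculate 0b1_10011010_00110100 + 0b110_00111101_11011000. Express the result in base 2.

Add column by column in base 2, right to left:
  0+0 = 0
  0+0 = 0
  1+0 = 1
  0+1 = 1
  1+1 = 0 carry 1
  1+0+1 = 0 carry 1
  0+1+1 = 0 carry 1
  0+1+1 = 0 carry 1
  0+1+1 = 0 carry 1
  1+0+1 = 0 carry 1
  0+1+1 = 0 carry 1
  1+1+1 = 1 carry 1
  1+1+1 = 1 carry 1
  0+1+1 = 0 carry 1
  0+0+1 = 1
  1+0 = 1
  1+0 = 1
  0+1 = 1
  0+1 = 1

0b1111101100000001100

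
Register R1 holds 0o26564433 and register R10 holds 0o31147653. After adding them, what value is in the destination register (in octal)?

Add column by column in base 8, right to left:
  3+3 = 6
  3+5 = 0 carry 1
  4+6+1 = 3 carry 1
  4+7+1 = 4 carry 1
  6+4+1 = 3 carry 1
  5+1+1 = 7
  6+1 = 7
  2+3 = 5

0o57734306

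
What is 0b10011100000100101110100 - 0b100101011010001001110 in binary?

0b1110110101010100100110

Subtract column by column in base 2:
  0-0 → 0
  0-1 → 1 (borrow)
  1-1-1 → 1 (borrow)
  0-1-1 → 0 (borrow)
  1-0-1 → 0
  1-0 → 1
  1-1 → 0
  0-0 → 0
  1-0 → 1
  0-0 → 0
  0-1 → 1 (borrow)
  1-0-1 → 0
  0-1 → 1 (borrow)
  0-1-1 → 0 (borrow)
  0-0-1 → 1 (borrow)
  0-1-1 → 0 (borrow)
  0-0-1 → 1 (borrow)
  1-1-1 → 1 (borrow)
  1-0-1 → 0
  1-0 → 1
  0-1 → 1 (borrow)
  0-0-1 → 1 (borrow)
  1-0-1 → 0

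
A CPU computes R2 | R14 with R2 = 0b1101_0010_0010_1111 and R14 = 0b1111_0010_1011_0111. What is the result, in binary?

0b1111001010111111

OR bit by bit (1 where either bit is 1):
  1101001000101111
| 1111001010110111
= 1111001010111111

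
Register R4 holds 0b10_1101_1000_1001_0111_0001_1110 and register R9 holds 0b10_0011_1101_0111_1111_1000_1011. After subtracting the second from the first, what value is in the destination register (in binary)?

Subtract column by column in base 2:
  0-1 → 1 (borrow)
  1-1-1 → 1 (borrow)
  1-0-1 → 0
  1-1 → 0
  1-0 → 1
  0-0 → 0
  0-0 → 0
  0-1 → 1 (borrow)
  1-1-1 → 1 (borrow)
  1-1-1 → 1 (borrow)
  1-1-1 → 1 (borrow)
  0-1-1 → 0 (borrow)
  1-1-1 → 1 (borrow)
  0-1-1 → 0 (borrow)
  0-1-1 → 0 (borrow)
  1-0-1 → 0
  0-1 → 1 (borrow)
  0-0-1 → 1 (borrow)
  0-1-1 → 0 (borrow)
  1-1-1 → 1 (borrow)
  1-1-1 → 1 (borrow)
  0-1-1 → 0 (borrow)
  1-0-1 → 0
  1-0 → 1
  0-0 → 0
  1-1 → 0

0b100110110001011110010011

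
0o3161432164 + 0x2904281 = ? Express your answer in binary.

0o3161432164 = 0b11001110001100011010001110100 in binary.
0x2904281 = 0b10100100000100001010000001 in binary.
Add column by column in base 2, right to left:
  0+1 = 1
  0+0 = 0
  1+0 = 1
  0+0 = 0
  1+0 = 1
  1+0 = 1
  1+0 = 1
  0+1 = 1
  0+0 = 0
  0+1 = 1
  1+0 = 1
  0+0 = 0
  1+0 = 1
  1+0 = 1
  0+1 = 1
  0+0 = 0
  0+0 = 0
  1+0 = 1
  1+0 = 1
  0+0 = 0
  0+1 = 1
  0+0 = 0
  1+0 = 1
  1+1 = 0 carry 1
  1+0+1 = 0 carry 1
  0+1+1 = 0 carry 1
  0+0+1 = 1
  1+0 = 1
  1+0 = 1

0b11100010101100111011011110101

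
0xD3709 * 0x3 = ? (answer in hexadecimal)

0x27A51B

Multiply each base-16 digit by 3, carrying:
  9×3 = 27 → write B carry 1
  0×3+1 = 1 → write 1
  7×3 = 21 → write 5 carry 1
  3×3+1 = 10 → write A
  D×3 = 39 → write 7 carry 2
  remaining carry: 2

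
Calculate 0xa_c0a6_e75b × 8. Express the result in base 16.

0x5605373ad8

Multiply each base-16 digit by 8, carrying:
  b×8 = 88 → write 8 carry 5
  5×8+5 = 45 → write d carry 2
  7×8+2 = 58 → write a carry 3
  e×8+3 = 115 → write 3 carry 7
  6×8+7 = 55 → write 7 carry 3
  a×8+3 = 83 → write 3 carry 5
  0×8+5 = 5 → write 5
  c×8 = 96 → write 0 carry 6
  a×8+6 = 86 → write 6 carry 5
  remaining carry: 5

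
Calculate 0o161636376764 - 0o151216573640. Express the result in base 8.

Subtract column by column in base 8:
  4-0 → 4
  6-4 → 2
  7-6 → 1
  6-3 → 3
  7-7 → 0
  3-5 → 6 (borrow)
  6-6-1 → 7 (borrow)
  3-1-1 → 1
  6-2 → 4
  1-1 → 0
  6-5 → 1
  1-1 → 0

0o10417603124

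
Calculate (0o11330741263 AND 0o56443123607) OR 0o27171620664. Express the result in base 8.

0o11330741263 AND 0o56443123607 = 0o10000101203.
Then OR with 0o27171620664.

0o37171721667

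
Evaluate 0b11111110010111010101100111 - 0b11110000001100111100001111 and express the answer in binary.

0b1110001010011001011000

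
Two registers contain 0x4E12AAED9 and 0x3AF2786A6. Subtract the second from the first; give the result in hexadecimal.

0x132032833

Subtract column by column in base 16:
  9-6 → 3
  D-A → 3
  E-6 → 8
  A-8 → 2
  A-7 → 3
  2-2 → 0
  1-F → 2 (borrow)
  E-A-1 → 3
  4-3 → 1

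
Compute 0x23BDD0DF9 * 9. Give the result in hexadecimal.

0x141AC57DC1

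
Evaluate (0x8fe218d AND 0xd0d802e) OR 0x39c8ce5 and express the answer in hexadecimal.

0x8fe218d AND 0xd0d802e = 0x80c000c.
Then OR with 0x39c8ce5.

0xb9c8ced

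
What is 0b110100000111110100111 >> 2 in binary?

Right shift by 2: drop the 2 least-significant bits.

0b1101000001111101001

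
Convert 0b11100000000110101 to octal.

0o340065

Group the bits in threes: 011 100 000 000 110 101 → 340065.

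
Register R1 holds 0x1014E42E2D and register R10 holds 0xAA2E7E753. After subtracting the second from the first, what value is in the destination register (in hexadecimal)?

0x571FC46DA

Subtract column by column in base 16:
  D-3 → A
  2-5 → D (borrow)
  E-7-1 → 6
  2-E → 4 (borrow)
  4-7-1 → C (borrow)
  E-E-1 → F (borrow)
  4-2-1 → 1
  1-A → 7 (borrow)
  0-A-1 → 5 (borrow)
  1-0-1 → 0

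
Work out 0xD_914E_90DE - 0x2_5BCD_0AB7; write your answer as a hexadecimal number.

Subtract column by column in base 16:
  E-7 → 7
  D-B → 2
  0-A → 6 (borrow)
  9-0-1 → 8
  E-D → 1
  4-C → 8 (borrow)
  1-B-1 → 5 (borrow)
  9-5-1 → 3
  D-2 → B

0xB35818627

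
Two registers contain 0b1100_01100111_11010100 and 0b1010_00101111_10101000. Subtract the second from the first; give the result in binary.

Subtract column by column in base 2:
  0-0 → 0
  0-0 → 0
  1-0 → 1
  0-1 → 1 (borrow)
  1-0-1 → 0
  0-1 → 1 (borrow)
  1-0-1 → 0
  1-1 → 0
  1-1 → 0
  1-1 → 0
  1-1 → 0
  0-1 → 1 (borrow)
  0-0-1 → 1 (borrow)
  1-1-1 → 1 (borrow)
  1-0-1 → 0
  0-0 → 0
  0-0 → 0
  0-1 → 1 (borrow)
  1-0-1 → 0
  1-1 → 0

0b100011100000101100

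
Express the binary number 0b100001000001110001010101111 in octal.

0o410161257

Group the bits in threes: 100 001 000 001 110 001 010 101 111 → 410161257.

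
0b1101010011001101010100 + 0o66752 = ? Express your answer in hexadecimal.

0b1101010011001101010100 = 0x353354 in hexadecimal.
0o66752 = 0x6DEA in hexadecimal.
Add column by column in base 16, right to left:
  4+A = E
  5+E = 3 carry 1
  3+D+1 = 1 carry 1
  3+6+1 = A
  5+0 = 5
  3+0 = 3

0x35A13E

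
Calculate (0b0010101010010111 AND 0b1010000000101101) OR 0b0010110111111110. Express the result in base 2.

0b10110111111111

0b0010101010010111 AND 0b1010000000101101 = 0b0010000000000101.
Then OR with 0b0010110111111110.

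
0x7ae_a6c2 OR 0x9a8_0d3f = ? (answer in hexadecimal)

OR each hex digit independently (no carries):
  7|9=f, a|a=a, e|8=e, a|0=a, 6|d=f, c|3=f, 2|f=f

0xfaeafff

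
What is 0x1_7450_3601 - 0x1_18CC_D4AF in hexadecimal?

Subtract column by column in base 16:
  1-F → 2 (borrow)
  0-A-1 → 5 (borrow)
  6-4-1 → 1
  3-D → 6 (borrow)
  0-C-1 → 3 (borrow)
  5-C-1 → 8 (borrow)
  4-8-1 → B (borrow)
  7-1-1 → 5
  1-1 → 0

0x5B836152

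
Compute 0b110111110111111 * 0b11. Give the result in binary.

Multiply each base-2 digit by 3, carrying:
  1×3 = 3 → write 1 carry 1
  1×3+1 = 4 → write 0 carry 2
  1×3+2 = 5 → write 1 carry 2
  1×3+2 = 5 → write 1 carry 2
  1×3+2 = 5 → write 1 carry 2
  1×3+2 = 5 → write 1 carry 2
  0×3+2 = 2 → write 0 carry 1
  1×3+1 = 4 → write 0 carry 2
  1×3+2 = 5 → write 1 carry 2
  1×3+2 = 5 → write 1 carry 2
  1×3+2 = 5 → write 1 carry 2
  1×3+2 = 5 → write 1 carry 2
  0×3+2 = 2 → write 0 carry 1
  1×3+1 = 4 → write 0 carry 2
  1×3+2 = 5 → write 1 carry 2
  remaining carry: 10

0b10100111100111101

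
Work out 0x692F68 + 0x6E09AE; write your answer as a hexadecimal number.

Add column by column in base 16, right to left:
  8+E = 6 carry 1
  6+A+1 = 1 carry 1
  F+9+1 = 9 carry 1
  2+0+1 = 3
  9+E = 7 carry 1
  6+6+1 = D

0xD73916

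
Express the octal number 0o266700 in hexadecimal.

Each octal digit is 3 bits: 2=010 6=110 6=110 7=111 0=000 0=000.
Group the bits into nibbles: 0001 0110 1101 1100 0000 → 16DC0.

0x16DC0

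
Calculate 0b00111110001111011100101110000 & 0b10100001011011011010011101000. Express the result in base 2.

0b00100000001011011000001100000

AND bit by bit (1 only where both bits are 1):
  00111110001111011100101110000
& 10100001011011011010011101000
= 00100000001011011000001100000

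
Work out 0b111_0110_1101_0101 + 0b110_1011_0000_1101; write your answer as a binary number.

0b1110000111100010

Add column by column in base 2, right to left:
  1+1 = 0 carry 1
  0+0+1 = 1
  1+1 = 0 carry 1
  0+1+1 = 0 carry 1
  1+0+1 = 0 carry 1
  0+0+1 = 1
  1+0 = 1
  1+0 = 1
  0+1 = 1
  1+1 = 0 carry 1
  1+0+1 = 0 carry 1
  0+1+1 = 0 carry 1
  1+0+1 = 0 carry 1
  1+1+1 = 1 carry 1
  1+1+1 = 1 carry 1
  final carry 1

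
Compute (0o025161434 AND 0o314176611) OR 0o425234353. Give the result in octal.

0o025161434 AND 0o314176611 = 0o004160410.
Then OR with 0o425234353.

0o425374753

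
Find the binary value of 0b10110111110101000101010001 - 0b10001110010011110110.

0b10110101100110110001011011

Subtract column by column in base 2:
  1-0 → 1
  0-1 → 1 (borrow)
  0-1-1 → 0 (borrow)
  0-0-1 → 1 (borrow)
  1-1-1 → 1 (borrow)
  0-1-1 → 0 (borrow)
  1-1-1 → 1 (borrow)
  0-1-1 → 0 (borrow)
  1-0-1 → 0
  0-0 → 0
  0-1 → 1 (borrow)
  0-0-1 → 1 (borrow)
  1-0-1 → 0
  0-1 → 1 (borrow)
  1-1-1 → 1 (borrow)
  0-1-1 → 0 (borrow)
  1-0-1 → 0
  1-0 → 1
  1-0 → 1
  1-1 → 0
  1-0 → 1
  0-0 → 0
  1-0 → 1
  1-0 → 1
  0-0 → 0
  1-0 → 1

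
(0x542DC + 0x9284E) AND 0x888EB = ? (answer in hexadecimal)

0x8082A

Add column by column in base 16, right to left:
  C+E = A carry 1
  D+4+1 = 2 carry 1
  2+8+1 = B
  4+2 = 6
  5+9 = E
Sum = 0xE6B2A; now AND with 0x888EB:
  E&8=8, 6&8=0, B&8=8, 2&E=2, A&B=A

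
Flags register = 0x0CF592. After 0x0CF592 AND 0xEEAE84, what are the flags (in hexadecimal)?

0x0CA480

AND each hex digit independently (no carries):
  0&E=0, C&E=C, F&A=A, 5&E=4, 9&8=8, 2&4=0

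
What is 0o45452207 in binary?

Each octal digit is 3 bits: 4=100 5=101 4=100 5=101 2=010 2=010 0=000 7=111.

0b100101100101010010000111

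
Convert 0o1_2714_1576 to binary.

0b1010111001100001101111110

Each octal digit is 3 bits: 1=001 2=010 7=111 1=001 4=100 1=001 5=101 7=111 6=110.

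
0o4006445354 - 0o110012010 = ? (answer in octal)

Subtract column by column in base 8:
  4-0 → 4
  5-1 → 4
  3-0 → 3
  5-2 → 3
  4-1 → 3
  4-0 → 4
  6-0 → 6
  0-1 → 7 (borrow)
  0-1-1 → 6 (borrow)
  4-0-1 → 3

0o3676433344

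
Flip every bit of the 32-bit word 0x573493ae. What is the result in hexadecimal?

Each hex digit d becomes f−d:
  5→a, 7→8, 3→c, 4→b, 9→6, 3→c, a→5, e→1

0xa8cb6c51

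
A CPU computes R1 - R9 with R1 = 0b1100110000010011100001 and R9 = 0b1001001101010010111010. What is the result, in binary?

Subtract column by column in base 2:
  1-0 → 1
  0-1 → 1 (borrow)
  0-0-1 → 1 (borrow)
  0-1-1 → 0 (borrow)
  0-1-1 → 0 (borrow)
  1-1-1 → 1 (borrow)
  1-0-1 → 0
  1-1 → 0
  0-0 → 0
  0-0 → 0
  1-1 → 0
  0-0 → 0
  0-1 → 1 (borrow)
  0-0-1 → 1 (borrow)
  0-1-1 → 0 (borrow)
  0-1-1 → 0 (borrow)
  1-0-1 → 0
  1-0 → 1
  0-1 → 1 (borrow)
  0-0-1 → 1 (borrow)
  1-0-1 → 0
  1-1 → 0

0b11100011000000100111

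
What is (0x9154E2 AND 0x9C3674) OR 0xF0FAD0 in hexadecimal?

0x9154E2 AND 0x9C3674 = 0x901460.
Then OR with 0xF0FAD0.

0xF0FEF0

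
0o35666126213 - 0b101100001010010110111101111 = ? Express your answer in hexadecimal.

0o35666126213 = 0xEED8AC8B in hexadecimal.
0b101100001010010110111101111 = 0x5852DEF in hexadecimal.
Subtract column by column in base 16:
  B-F → C (borrow)
  8-E-1 → 9 (borrow)
  C-D-1 → E (borrow)
  A-2-1 → 7
  8-5 → 3
  D-8 → 5
  E-5 → 9
  E-0 → E

0xE9537E9C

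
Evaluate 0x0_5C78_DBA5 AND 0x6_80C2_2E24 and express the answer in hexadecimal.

0x000400A24

AND each hex digit independently (no carries):
  0&6=0, 5&8=0, C&0=0, 7&C=4, 8&2=0, D&2=0, B&E=A, A&2=2, 5&4=4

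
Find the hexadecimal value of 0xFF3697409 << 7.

7 bits is not a whole number of base-16 digits; in binary: 111111110011011010010111010000001001 << 7 = 1111111100110110100101110100000010010000000.

0x7F9B4BA0480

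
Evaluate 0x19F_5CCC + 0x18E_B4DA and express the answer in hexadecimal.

0x32E11A6

Add column by column in base 16, right to left:
  C+A = 6 carry 1
  C+D+1 = A carry 1
  C+4+1 = 1 carry 1
  5+B+1 = 1 carry 1
  F+E+1 = E carry 1
  9+8+1 = 2 carry 1
  1+1+1 = 3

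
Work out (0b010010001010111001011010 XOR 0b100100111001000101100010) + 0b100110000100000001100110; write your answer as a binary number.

First 0b010010001010111001011010 XOR 0b100100111001000101100010 = 0b110110110011111100111000.
Add column by column in base 2, right to left:
  0+0 = 0
  0+1 = 1
  0+1 = 1
  1+0 = 1
  1+0 = 1
  1+1 = 0 carry 1
  0+1+1 = 0 carry 1
  0+0+1 = 1
  1+0 = 1
  1+0 = 1
  1+0 = 1
  1+0 = 1
  1+0 = 1
  1+0 = 1
  0+1 = 1
  0+0 = 0
  1+0 = 1
  1+0 = 1
  0+0 = 0
  1+1 = 0 carry 1
  1+1+1 = 1 carry 1
  0+0+1 = 1
  1+0 = 1
  1+1 = 0 carry 1
  final carry 1

0b1011100110111111110011110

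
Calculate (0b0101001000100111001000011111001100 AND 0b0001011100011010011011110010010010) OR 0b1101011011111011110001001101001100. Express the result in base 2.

0b0101001000100111001000011111001100 AND 0b0001011100011010011011110010010010 = 0b0001001000000010001000010010000000.
Then OR with 0b1101011011111011110001001101001100.

0b1101011011111011111001011111001100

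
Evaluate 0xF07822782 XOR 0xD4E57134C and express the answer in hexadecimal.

0x249D534CE

XOR each hex digit independently (no carries):
  F^D=2, 0^4=4, 7^E=9, 8^5=D, 2^7=5, 2^1=3, 7^3=4, 8^4=C, 2^C=E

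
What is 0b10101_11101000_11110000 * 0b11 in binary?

0b10000011011101011010000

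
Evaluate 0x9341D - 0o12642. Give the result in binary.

0b10010001111001111011

0x9341D = 0b10010011010000011101 in binary.
0o12642 = 0b1010110100010 in binary.
Subtract column by column in base 2:
  1-0 → 1
  0-1 → 1 (borrow)
  1-0-1 → 0
  1-0 → 1
  1-0 → 1
  0-1 → 1 (borrow)
  0-0-1 → 1 (borrow)
  0-1-1 → 0 (borrow)
  0-1-1 → 0 (borrow)
  0-0-1 → 1 (borrow)
  1-1-1 → 1 (borrow)
  0-0-1 → 1 (borrow)
  1-1-1 → 1 (borrow)
  1-0-1 → 0
  0-0 → 0
  0-0 → 0
  1-0 → 1
  0-0 → 0
  0-0 → 0
  1-0 → 1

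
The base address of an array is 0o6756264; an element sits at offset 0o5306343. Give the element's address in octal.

0o14264627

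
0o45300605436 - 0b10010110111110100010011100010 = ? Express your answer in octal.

0b10010110111110100010011100010 = 0o2267642342 in octal.
Subtract column by column in base 8:
  6-2 → 4
  3-4 → 7 (borrow)
  4-3-1 → 0
  5-2 → 3
  0-4 → 4 (borrow)
  6-6-1 → 7 (borrow)
  0-7-1 → 0 (borrow)
  0-6-1 → 1 (borrow)
  3-2-1 → 0
  5-2 → 3
  4-0 → 4

0o43010743074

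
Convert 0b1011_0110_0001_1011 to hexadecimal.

0xB61B

Group the bits into nibbles: 1011 0110 0001 1011 → B61B.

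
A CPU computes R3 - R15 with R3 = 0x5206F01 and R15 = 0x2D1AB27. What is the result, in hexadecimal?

0x24EC3DA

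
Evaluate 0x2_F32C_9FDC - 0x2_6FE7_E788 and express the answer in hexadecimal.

Subtract column by column in base 16:
  C-8 → 4
  D-8 → 5
  F-7 → 8
  9-E → B (borrow)
  C-7-1 → 4
  2-E → 4 (borrow)
  3-F-1 → 3 (borrow)
  F-6-1 → 8
  2-2 → 0

0x8344B854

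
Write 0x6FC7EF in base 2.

Expand each hex digit to 4 bits: 6=0110 F=1111 C=1100 7=0111 E=1110 F=1111.

0b11011111100011111101111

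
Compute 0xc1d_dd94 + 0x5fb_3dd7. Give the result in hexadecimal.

Add column by column in base 16, right to left:
  4+7 = b
  9+d = 6 carry 1
  d+d+1 = b carry 1
  d+3+1 = 1 carry 1
  d+b+1 = 9 carry 1
  1+f+1 = 1 carry 1
  c+5+1 = 2 carry 1
  final carry 1

0x12191b6b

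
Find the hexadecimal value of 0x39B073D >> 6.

6 bits is not a whole number of base-16 digits; in binary: 11100110110000011100111101 >> 6 = 11100110110000011100.

0xE6C1C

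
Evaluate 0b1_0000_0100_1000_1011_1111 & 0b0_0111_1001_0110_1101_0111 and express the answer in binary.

0b000000000000010010111

AND bit by bit (1 only where both bits are 1):
  100000100100010111111
& 001111001011011010111
= 000000000000010010111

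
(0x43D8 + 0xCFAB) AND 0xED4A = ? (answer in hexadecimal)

0x102

Add column by column in base 16, right to left:
  8+B = 3 carry 1
  D+A+1 = 8 carry 1
  3+F+1 = 3 carry 1
  4+C+1 = 1 carry 1
  final carry 1
Sum = 0x11383; now AND with 0xED4A:
  1&0=0, 1&E=0, 3&D=1, 8&4=0, 3&A=2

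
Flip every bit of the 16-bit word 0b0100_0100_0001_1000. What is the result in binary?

0b1011101111100111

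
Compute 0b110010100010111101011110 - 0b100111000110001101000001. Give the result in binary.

Subtract column by column in base 2:
  0-1 → 1 (borrow)
  1-0-1 → 0
  1-0 → 1
  1-0 → 1
  1-0 → 1
  0-0 → 0
  1-1 → 0
  0-0 → 0
  1-1 → 0
  1-1 → 0
  1-0 → 1
  1-0 → 1
  0-0 → 0
  1-1 → 0
  0-1 → 1 (borrow)
  0-0-1 → 1 (borrow)
  0-0-1 → 1 (borrow)
  1-0-1 → 0
  0-1 → 1 (borrow)
  1-1-1 → 1 (borrow)
  0-1-1 → 0 (borrow)
  0-0-1 → 1 (borrow)
  1-0-1 → 0
  1-1 → 0

0b1011011100110000011101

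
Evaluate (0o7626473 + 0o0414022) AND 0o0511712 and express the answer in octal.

0o510

Add column by column in base 8, right to left:
  3+2 = 5
  7+2 = 1 carry 1
  4+0+1 = 5
  6+4 = 2 carry 1
  2+1+1 = 4
  6+4 = 2 carry 1
  7+0+1 = 0 carry 1
  final carry 1
Sum = 0o10242515; now AND with 0o0511712:
  1&0=0, 0&0=0, 2&5=0, 4&1=0, 2&1=0, 5&7=5, 1&1=1, 5&2=0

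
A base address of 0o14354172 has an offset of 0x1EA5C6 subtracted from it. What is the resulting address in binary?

0b100110011001010110100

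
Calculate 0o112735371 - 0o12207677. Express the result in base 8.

0o100525472

Subtract column by column in base 8:
  1-7 → 2 (borrow)
  7-7-1 → 7 (borrow)
  3-6-1 → 4 (borrow)
  5-7-1 → 5 (borrow)
  3-0-1 → 2
  7-2 → 5
  2-2 → 0
  1-1 → 0
  1-0 → 1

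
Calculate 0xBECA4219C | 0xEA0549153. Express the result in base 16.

OR each hex digit independently (no carries):
  B|E=F, E|A=E, C|0=C, A|5=F, 4|4=4, 2|9=B, 1|1=1, 9|5=D, C|3=F

0xFECF4B1DF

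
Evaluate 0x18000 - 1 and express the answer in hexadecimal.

0x17fff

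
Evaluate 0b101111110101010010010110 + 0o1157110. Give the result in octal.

0o61031336

0b101111110101010010010110 = 0o57652226 in octal.
Add column by column in base 8, right to left:
  6+0 = 6
  2+1 = 3
  2+1 = 3
  2+7 = 1 carry 1
  5+5+1 = 3 carry 1
  6+1+1 = 0 carry 1
  7+1+1 = 1 carry 1
  5+0+1 = 6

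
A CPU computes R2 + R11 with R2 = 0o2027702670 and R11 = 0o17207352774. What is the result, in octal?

Add column by column in base 8, right to left:
  0+4 = 4
  7+7 = 6 carry 1
  6+7+1 = 6 carry 1
  2+2+1 = 5
  0+5 = 5
  7+3 = 2 carry 1
  7+7+1 = 7 carry 1
  2+0+1 = 3
  0+2 = 2
  2+7 = 1 carry 1
  0+1+1 = 2

0o21237255664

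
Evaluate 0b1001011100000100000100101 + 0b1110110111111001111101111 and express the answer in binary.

0b11000010011111110000010100

Add column by column in base 2, right to left:
  1+1 = 0 carry 1
  0+1+1 = 0 carry 1
  1+1+1 = 1 carry 1
  0+1+1 = 0 carry 1
  0+0+1 = 1
  1+1 = 0 carry 1
  0+1+1 = 0 carry 1
  0+1+1 = 0 carry 1
  0+1+1 = 0 carry 1
  0+1+1 = 0 carry 1
  0+0+1 = 1
  1+0 = 1
  0+1 = 1
  0+1 = 1
  0+1 = 1
  0+1 = 1
  0+1 = 1
  1+1 = 0 carry 1
  1+0+1 = 0 carry 1
  1+1+1 = 1 carry 1
  0+1+1 = 0 carry 1
  1+0+1 = 0 carry 1
  0+1+1 = 0 carry 1
  0+1+1 = 0 carry 1
  1+1+1 = 1 carry 1
  final carry 1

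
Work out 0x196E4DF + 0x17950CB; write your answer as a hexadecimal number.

Add column by column in base 16, right to left:
  F+B = A carry 1
  D+C+1 = A carry 1
  4+0+1 = 5
  E+5 = 3 carry 1
  6+9+1 = 0 carry 1
  9+7+1 = 1 carry 1
  1+1+1 = 3

0x31035AA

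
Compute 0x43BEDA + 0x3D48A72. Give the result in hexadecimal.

Add column by column in base 16, right to left:
  A+2 = C
  D+7 = 4 carry 1
  E+A+1 = 9 carry 1
  B+8+1 = 4 carry 1
  3+4+1 = 8
  4+D = 1 carry 1
  0+3+1 = 4

0x418494C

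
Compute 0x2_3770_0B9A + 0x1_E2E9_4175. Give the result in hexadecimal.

Add column by column in base 16, right to left:
  A+5 = F
  9+7 = 0 carry 1
  B+1+1 = D
  0+4 = 4
  0+9 = 9
  7+E = 5 carry 1
  7+2+1 = A
  3+E = 1 carry 1
  2+1+1 = 4

0x41A594D0F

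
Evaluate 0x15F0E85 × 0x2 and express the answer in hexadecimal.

0x2BE1D0A

Multiply each base-16 digit by 2, carrying:
  5×2 = 10 → write A
  8×2 = 16 → write 0 carry 1
  E×2+1 = 29 → write D carry 1
  0×2+1 = 1 → write 1
  F×2 = 30 → write E carry 1
  5×2+1 = 11 → write B
  1×2 = 2 → write 2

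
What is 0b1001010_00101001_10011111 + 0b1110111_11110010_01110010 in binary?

0b110000100001110000010001

Add column by column in base 2, right to left:
  1+0 = 1
  1+1 = 0 carry 1
  1+0+1 = 0 carry 1
  1+0+1 = 0 carry 1
  1+1+1 = 1 carry 1
  0+1+1 = 0 carry 1
  0+1+1 = 0 carry 1
  1+0+1 = 0 carry 1
  1+0+1 = 0 carry 1
  0+1+1 = 0 carry 1
  0+0+1 = 1
  1+0 = 1
  0+1 = 1
  1+1 = 0 carry 1
  0+1+1 = 0 carry 1
  0+1+1 = 0 carry 1
  0+1+1 = 0 carry 1
  1+1+1 = 1 carry 1
  0+1+1 = 0 carry 1
  1+0+1 = 0 carry 1
  0+1+1 = 0 carry 1
  0+1+1 = 0 carry 1
  1+1+1 = 1 carry 1
  final carry 1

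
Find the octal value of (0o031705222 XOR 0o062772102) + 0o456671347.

0o531770667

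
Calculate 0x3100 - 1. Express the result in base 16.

The trailing 2 digits are 0, so subtracting 1 borrows through: they become F and the next digit up decrements.

0x30FF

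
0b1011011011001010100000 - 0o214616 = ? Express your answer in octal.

0o13114422

0b1011011011001010100000 = 0o13331240 in octal.
Subtract column by column in base 8:
  0-6 → 2 (borrow)
  4-1-1 → 2
  2-6 → 4 (borrow)
  1-4-1 → 4 (borrow)
  3-1-1 → 1
  3-2 → 1
  3-0 → 3
  1-0 → 1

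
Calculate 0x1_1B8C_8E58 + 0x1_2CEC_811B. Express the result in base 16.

Add column by column in base 16, right to left:
  8+B = 3 carry 1
  5+1+1 = 7
  E+1 = F
  8+8 = 0 carry 1
  C+C+1 = 9 carry 1
  8+E+1 = 7 carry 1
  B+C+1 = 8 carry 1
  1+2+1 = 4
  1+1 = 2

0x248790F73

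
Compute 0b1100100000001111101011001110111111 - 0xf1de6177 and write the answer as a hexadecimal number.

0b1100100000001111101011001110111111 = 0x3203eb3bf in hexadecimal.
Subtract column by column in base 16:
  f-7 → 8
  b-7 → 4
  3-1 → 2
  b-6 → 5
  e-e → 0
  3-d → 6 (borrow)
  0-1-1 → e (borrow)
  2-f-1 → 2 (borrow)
  3-0-1 → 2

0x22e605248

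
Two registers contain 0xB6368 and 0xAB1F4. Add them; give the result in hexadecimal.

0x16155C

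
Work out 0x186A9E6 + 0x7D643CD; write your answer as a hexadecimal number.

Add column by column in base 16, right to left:
  6+D = 3 carry 1
  E+C+1 = B carry 1
  9+3+1 = D
  A+4 = E
  6+6 = C
  8+D = 5 carry 1
  1+7+1 = 9

0x95CEDB3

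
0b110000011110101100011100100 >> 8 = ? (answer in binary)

0b1100000111101011000

Right shift by 8: drop the 8 least-significant bits.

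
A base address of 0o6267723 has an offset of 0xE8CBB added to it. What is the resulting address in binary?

0o6267723 = 0b110010110111111010011 in binary.
0xE8CBB = 0b11101000110010111011 in binary.
Add column by column in base 2, right to left:
  1+1 = 0 carry 1
  1+1+1 = 1 carry 1
  0+0+1 = 1
  0+1 = 1
  1+1 = 0 carry 1
  0+1+1 = 0 carry 1
  1+0+1 = 0 carry 1
  1+1+1 = 1 carry 1
  1+0+1 = 0 carry 1
  1+0+1 = 0 carry 1
  1+1+1 = 1 carry 1
  1+1+1 = 1 carry 1
  0+0+1 = 1
  1+0 = 1
  1+0 = 1
  0+1 = 1
  1+0 = 1
  0+1 = 1
  0+1 = 1
  1+1 = 0 carry 1
  1+0+1 = 0 carry 1
  final carry 1

0b1001111111110010001110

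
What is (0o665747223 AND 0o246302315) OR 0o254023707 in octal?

0o254323707

0o665747223 AND 0o246302315 = 0o244302201.
Then OR with 0o254023707.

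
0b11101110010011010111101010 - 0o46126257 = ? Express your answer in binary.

0b11001000001000100100111011

0o46126257 = 0b100110001010110010101111 in binary.
Subtract column by column in base 2:
  0-1 → 1 (borrow)
  1-1-1 → 1 (borrow)
  0-1-1 → 0 (borrow)
  1-1-1 → 1 (borrow)
  0-0-1 → 1 (borrow)
  1-1-1 → 1 (borrow)
  1-0-1 → 0
  1-1 → 0
  1-0 → 1
  0-0 → 0
  1-1 → 0
  0-1 → 1 (borrow)
  1-0-1 → 0
  1-1 → 0
  0-0 → 0
  0-1 → 1 (borrow)
  1-0-1 → 0
  0-0 → 0
  0-0 → 0
  1-1 → 0
  1-1 → 0
  1-0 → 1
  0-0 → 0
  1-1 → 0
  1-0 → 1
  1-0 → 1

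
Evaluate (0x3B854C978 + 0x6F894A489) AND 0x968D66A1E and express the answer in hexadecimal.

Add column by column in base 16, right to left:
  8+9 = 1 carry 1
  7+8+1 = 0 carry 1
  9+4+1 = E
  C+A = 6 carry 1
  4+4+1 = 9
  5+9 = E
  8+8 = 0 carry 1
  B+F+1 = B carry 1
  3+6+1 = A
Sum = 0xAB0E96E01; now AND with 0x968D66A1E:
  A&9=8, B&6=2, 0&8=0, E&D=C, 9&6=0, 6&6=6, E&A=A, 0&1=0, 1&E=0

0x820C06A00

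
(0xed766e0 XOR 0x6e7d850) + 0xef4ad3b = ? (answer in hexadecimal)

First 0xed766e0 XOR 0x6e7d850 = 0x830beb0.
Add column by column in base 16, right to left:
  0+b = b
  b+3 = e
  e+d = b carry 1
  b+a+1 = 6 carry 1
  0+4+1 = 5
  3+f = 2 carry 1
  8+e+1 = 7 carry 1
  final carry 1

0x17256beb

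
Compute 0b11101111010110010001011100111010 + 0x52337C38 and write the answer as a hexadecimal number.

0x1418C9372

0b11101111010110010001011100111010 = 0xEF59173A in hexadecimal.
Add column by column in base 16, right to left:
  A+8 = 2 carry 1
  3+3+1 = 7
  7+C = 3 carry 1
  1+7+1 = 9
  9+3 = C
  5+3 = 8
  F+2 = 1 carry 1
  E+5+1 = 4 carry 1
  final carry 1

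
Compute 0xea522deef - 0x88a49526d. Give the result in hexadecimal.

0x61ad98c82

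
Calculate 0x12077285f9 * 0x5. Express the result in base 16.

0x5a253c9ddd

Multiply each base-16 digit by 5, carrying:
  9×5 = 45 → write d carry 2
  f×5+2 = 77 → write d carry 4
  5×5+4 = 29 → write d carry 1
  8×5+1 = 41 → write 9 carry 2
  2×5+2 = 12 → write c
  7×5 = 35 → write 3 carry 2
  7×5+2 = 37 → write 5 carry 2
  0×5+2 = 2 → write 2
  2×5 = 10 → write a
  1×5 = 5 → write 5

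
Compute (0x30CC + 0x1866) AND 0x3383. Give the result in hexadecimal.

0x102

Add column by column in base 16, right to left:
  C+6 = 2 carry 1
  C+6+1 = 3 carry 1
  0+8+1 = 9
  3+1 = 4
Sum = 0x4932; now AND with 0x3383:
  4&3=0, 9&3=1, 3&8=0, 2&3=2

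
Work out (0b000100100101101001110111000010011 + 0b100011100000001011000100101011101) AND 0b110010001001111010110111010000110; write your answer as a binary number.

0b100000000001110000110011000000000

Add column by column in base 2, right to left:
  1+1 = 0 carry 1
  1+0+1 = 0 carry 1
  0+1+1 = 0 carry 1
  0+1+1 = 0 carry 1
  1+1+1 = 1 carry 1
  0+0+1 = 1
  0+1 = 1
  0+0 = 0
  0+1 = 1
  1+0 = 1
  1+0 = 1
  1+1 = 0 carry 1
  0+0+1 = 1
  1+0 = 1
  1+0 = 1
  1+1 = 0 carry 1
  0+1+1 = 0 carry 1
  0+0+1 = 1
  1+1 = 0 carry 1
  0+0+1 = 1
  1+0 = 1
  1+0 = 1
  0+0 = 0
  1+0 = 1
  0+0 = 0
  0+0 = 0
  1+1 = 0 carry 1
  0+1+1 = 0 carry 1
  0+1+1 = 0 carry 1
  1+0+1 = 0 carry 1
  0+0+1 = 1
  0+0 = 0
  0+1 = 1
Sum = 0b101000000101110100111011101110000; now AND with 0b110010001001111010110111010000110:
  101000000101110100111011101110000
& 110010001001111010110111010000110
= 100000000001110000110011000000000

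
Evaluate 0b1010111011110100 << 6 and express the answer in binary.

Left shift by 6: append 6 zero bits.

0b1010111011110100000000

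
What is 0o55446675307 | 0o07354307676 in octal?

OR each oct digit independently (no carries):
  5|0=5, 5|7=7, 4|3=7, 4|5=5, 6|4=6, 6|3=7, 7|0=7, 5|7=7, 3|6=7, 0|7=7, 7|6=7

0o57756777777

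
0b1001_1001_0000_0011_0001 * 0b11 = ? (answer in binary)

0b111001011000010010011

Multiply each base-2 digit by 3, carrying:
  1×3 = 3 → write 1 carry 1
  0×3+1 = 1 → write 1
  0×3 = 0 → write 0
  0×3 = 0 → write 0
  1×3 = 3 → write 1 carry 1
  1×3+1 = 4 → write 0 carry 2
  0×3+2 = 2 → write 0 carry 1
  0×3+1 = 1 → write 1
  0×3 = 0 → write 0
  0×3 = 0 → write 0
  0×3 = 0 → write 0
  0×3 = 0 → write 0
  1×3 = 3 → write 1 carry 1
  0×3+1 = 1 → write 1
  0×3 = 0 → write 0
  1×3 = 3 → write 1 carry 1
  1×3+1 = 4 → write 0 carry 2
  0×3+2 = 2 → write 0 carry 1
  0×3+1 = 1 → write 1
  1×3 = 3 → write 1 carry 1
  remaining carry: 1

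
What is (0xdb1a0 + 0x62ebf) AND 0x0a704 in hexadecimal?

0xa004

Add column by column in base 16, right to left:
  0+f = f
  a+b = 5 carry 1
  1+e+1 = 0 carry 1
  b+2+1 = e
  d+6 = 3 carry 1
  final carry 1
Sum = 0x13e05f; now AND with 0x0a704:
  1&0=0, 3&0=0, e&a=a, 0&7=0, 5&0=0, f&4=4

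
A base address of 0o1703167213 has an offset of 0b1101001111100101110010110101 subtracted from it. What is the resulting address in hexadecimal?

0x1CE91D6

0o1703167213 = 0xF0CEE8B in hexadecimal.
0b1101001111100101110010110101 = 0xD3E5CB5 in hexadecimal.
Subtract column by column in base 16:
  B-5 → 6
  8-B → D (borrow)
  E-C-1 → 1
  E-5 → 9
  C-E → E (borrow)
  0-3-1 → C (borrow)
  F-D-1 → 1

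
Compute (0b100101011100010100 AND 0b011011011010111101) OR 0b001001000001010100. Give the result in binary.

0b1001011001010100

0b100101011100010100 AND 0b011011011010111101 = 0b000001011000010100.
Then OR with 0b001001000001010100.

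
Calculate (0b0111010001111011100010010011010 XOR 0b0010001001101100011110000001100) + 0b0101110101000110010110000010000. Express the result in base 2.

First 0b0111010001111011100010010011010 XOR 0b0010001001101100011110000001100 = 0b0101011000010111111100010010110.
Add column by column in base 2, right to left:
  0+0 = 0
  1+0 = 1
  1+0 = 1
  0+0 = 0
  1+1 = 0 carry 1
  0+0+1 = 1
  0+0 = 0
  1+0 = 1
  0+0 = 0
  0+0 = 0
  0+1 = 1
  1+1 = 0 carry 1
  1+0+1 = 0 carry 1
  1+1+1 = 1 carry 1
  1+0+1 = 0 carry 1
  1+0+1 = 0 carry 1
  1+1+1 = 1 carry 1
  1+1+1 = 1 carry 1
  0+0+1 = 1
  1+0 = 1
  0+0 = 0
  0+1 = 1
  0+0 = 0
  0+1 = 1
  1+0 = 1
  1+1 = 0 carry 1
  0+1+1 = 0 carry 1
  1+1+1 = 1 carry 1
  0+0+1 = 1
  1+1 = 0 carry 1
  final carry 1

0b1011001101011110010010010100110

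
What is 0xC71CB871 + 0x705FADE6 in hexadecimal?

Add column by column in base 16, right to left:
  1+6 = 7
  7+E = 5 carry 1
  8+D+1 = 6 carry 1
  B+A+1 = 6 carry 1
  C+F+1 = C carry 1
  1+5+1 = 7
  7+0 = 7
  C+7 = 3 carry 1
  final carry 1

0x1377C6657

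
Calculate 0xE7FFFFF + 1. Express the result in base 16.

The trailing 5 digits are F (max in base 16), so adding 1 cascades: they roll to 0 and the next digit up increments.

0xE800000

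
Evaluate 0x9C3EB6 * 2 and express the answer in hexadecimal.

0x1387D6C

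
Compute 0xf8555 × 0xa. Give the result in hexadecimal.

0x9b3552

Multiply each base-16 digit by 10, carrying:
  5×10 = 50 → write 2 carry 3
  5×10+3 = 53 → write 5 carry 3
  5×10+3 = 53 → write 5 carry 3
  8×10+3 = 83 → write 3 carry 5
  f×10+5 = 155 → write b carry 9
  remaining carry: 9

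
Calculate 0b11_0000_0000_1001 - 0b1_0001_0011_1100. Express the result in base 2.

Subtract column by column in base 2:
  1-0 → 1
  0-0 → 0
  0-1 → 1 (borrow)
  1-1-1 → 1 (borrow)
  0-1-1 → 0 (borrow)
  0-1-1 → 0 (borrow)
  0-0-1 → 1 (borrow)
  0-0-1 → 1 (borrow)
  0-1-1 → 0 (borrow)
  0-0-1 → 1 (borrow)
  0-0-1 → 1 (borrow)
  0-0-1 → 1 (borrow)
  1-1-1 → 1 (borrow)
  1-0-1 → 0

0b1111011001101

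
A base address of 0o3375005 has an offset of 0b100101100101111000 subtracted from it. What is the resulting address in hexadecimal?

0xba08d

0o3375005 = 0xdfa05 in hexadecimal.
0b100101100101111000 = 0x25978 in hexadecimal.
Subtract column by column in base 16:
  5-8 → d (borrow)
  0-7-1 → 8 (borrow)
  a-9-1 → 0
  f-5 → a
  d-2 → b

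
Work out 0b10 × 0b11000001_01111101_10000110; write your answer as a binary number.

0b1100000101111101100001100

Multiply each base-2 digit by 2, carrying:
  0×2 = 0 → write 0
  1×2 = 2 → write 0 carry 1
  1×2+1 = 3 → write 1 carry 1
  0×2+1 = 1 → write 1
  0×2 = 0 → write 0
  0×2 = 0 → write 0
  0×2 = 0 → write 0
  1×2 = 2 → write 0 carry 1
  1×2+1 = 3 → write 1 carry 1
  0×2+1 = 1 → write 1
  1×2 = 2 → write 0 carry 1
  1×2+1 = 3 → write 1 carry 1
  1×2+1 = 3 → write 1 carry 1
  1×2+1 = 3 → write 1 carry 1
  1×2+1 = 3 → write 1 carry 1
  0×2+1 = 1 → write 1
  1×2 = 2 → write 0 carry 1
  0×2+1 = 1 → write 1
  0×2 = 0 → write 0
  0×2 = 0 → write 0
  0×2 = 0 → write 0
  0×2 = 0 → write 0
  1×2 = 2 → write 0 carry 1
  1×2+1 = 3 → write 1 carry 1
  remaining carry: 1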